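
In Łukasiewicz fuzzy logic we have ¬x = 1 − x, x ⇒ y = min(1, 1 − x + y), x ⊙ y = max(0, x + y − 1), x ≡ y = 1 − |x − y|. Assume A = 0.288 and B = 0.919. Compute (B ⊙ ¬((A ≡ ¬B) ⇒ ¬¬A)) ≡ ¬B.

¬B = 1 − 0.919 = 0.081
A ≡ ¬B = 1 − |0.288 − 0.081| = 1 − 0.207 = 0.793
¬A = 1 − 0.288 = 0.712
¬¬A = 1 − 0.712 = 0.288
(A ≡ ¬B) ⇒ ¬¬A = min(1, 1 − 0.793 + 0.288) = min(1, 0.495) = 0.495
¬((A ≡ ¬B) ⇒ ¬¬A) = 1 − 0.495 = 0.505
B ⊙ ¬((A ≡ ¬B) ⇒ ¬¬A) = max(0, 0.919 + 0.505 − 1) = max(0, 0.424) = 0.424
(B ⊙ ¬((A ≡ ¬B) ⇒ ¬¬A)) ≡ ¬B = 1 − |0.424 − 0.081| = 1 − 0.343 = 0.657

0.657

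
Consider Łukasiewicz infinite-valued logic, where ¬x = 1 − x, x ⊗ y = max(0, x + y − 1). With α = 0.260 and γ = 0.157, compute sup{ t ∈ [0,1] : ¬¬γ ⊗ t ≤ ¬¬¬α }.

1.000

¬γ = 1 − 0.157 = 0.843
¬¬γ = 1 − 0.843 = 0.157
So the left factor is ¬¬γ = 0.157.
¬α = 1 − 0.260 = 0.740
¬¬α = 1 − 0.740 = 0.260
¬¬¬α = 1 − 0.260 = 0.740
So the right-hand bound is ¬¬¬α = 0.740.
The residuum of the Łukasiewicz t-norm gives the supremum: min(1, 1 − 0.157 + 0.740).
1 − 0.157 + 0.740 = 1.583, so t = min(1, 1.583) = 1.000.
Check: 0.157 ⊗ 1.000 = max(0, 0.157) = 0.157 ≤ 0.740.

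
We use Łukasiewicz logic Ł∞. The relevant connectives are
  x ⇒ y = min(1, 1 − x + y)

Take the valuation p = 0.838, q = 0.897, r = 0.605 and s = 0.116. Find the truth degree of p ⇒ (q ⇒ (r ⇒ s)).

r ⇒ s = min(1, 1 − 0.605 + 0.116) = min(1, 0.511) = 0.511
q ⇒ (r ⇒ s) = min(1, 1 − 0.897 + 0.511) = min(1, 0.614) = 0.614
p ⇒ (q ⇒ (r ⇒ s)) = min(1, 1 − 0.838 + 0.614) = min(1, 0.776) = 0.776

0.776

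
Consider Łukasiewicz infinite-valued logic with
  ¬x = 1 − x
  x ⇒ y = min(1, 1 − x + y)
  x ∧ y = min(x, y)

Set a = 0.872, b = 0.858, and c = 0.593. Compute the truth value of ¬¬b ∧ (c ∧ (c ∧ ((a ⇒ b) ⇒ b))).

¬b = 1 − 0.858 = 0.142
¬¬b = 1 − 0.142 = 0.858
a ⇒ b = min(1, 1 − 0.872 + 0.858) = min(1, 0.986) = 0.986
(a ⇒ b) ⇒ b = min(1, 1 − 0.986 + 0.858) = min(1, 0.872) = 0.872
c ∧ ((a ⇒ b) ⇒ b) = min(0.593, 0.872) = 0.593
c ∧ (c ∧ ((a ⇒ b) ⇒ b)) = min(0.593, 0.593) = 0.593
¬¬b ∧ (c ∧ (c ∧ ((a ⇒ b) ⇒ b))) = min(0.858, 0.593) = 0.593

0.593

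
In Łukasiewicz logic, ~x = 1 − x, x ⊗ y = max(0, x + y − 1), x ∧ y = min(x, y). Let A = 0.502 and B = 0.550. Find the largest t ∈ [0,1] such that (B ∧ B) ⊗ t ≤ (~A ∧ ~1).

0.450

B ∧ B = min(0.550, 0.550) = 0.550
So the left factor is B ∧ B = 0.550.
~A = 1 − 0.502 = 0.498
~1 = 1 − 1.000 = 0.000
~A ∧ ~1 = min(0.498, 0.000) = 0.000
So the right-hand bound is ~A ∧ ~1 = 0.000.
The residuum of the Łukasiewicz t-norm gives the supremum: min(1, 1 − 0.550 + 0.000).
1 − 0.550 + 0.000 = 0.450, so t = min(1, 0.450) = 0.450.
Check: 0.550 ⊗ 0.450 = max(0, 0.000) = 0.000 ≤ 0.000.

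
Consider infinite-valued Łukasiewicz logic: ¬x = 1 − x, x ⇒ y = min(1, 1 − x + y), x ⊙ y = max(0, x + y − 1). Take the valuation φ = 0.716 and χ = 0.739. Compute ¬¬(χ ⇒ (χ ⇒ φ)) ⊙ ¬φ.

0.284

χ ⇒ φ = min(1, 1 − 0.739 + 0.716) = min(1, 0.977) = 0.977
χ ⇒ (χ ⇒ φ) = min(1, 1 − 0.739 + 0.977) = min(1, 1.238) = 1.000
¬(χ ⇒ (χ ⇒ φ)) = 1 − 1.000 = 0.000
¬¬(χ ⇒ (χ ⇒ φ)) = 1 − 0.000 = 1.000
¬φ = 1 − 0.716 = 0.284
¬¬(χ ⇒ (χ ⇒ φ)) ⊙ ¬φ = max(0, 1.000 + 0.284 − 1) = max(0, 0.284) = 0.284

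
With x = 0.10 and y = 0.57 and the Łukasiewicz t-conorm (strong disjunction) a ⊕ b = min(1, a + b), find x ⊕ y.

0.67

x ⊕ y = min(1, 0.10 + 0.57) = min(1, 0.67) = 0.67
For comparison, the Gödel t-conorm max(a, b) would give 0.57.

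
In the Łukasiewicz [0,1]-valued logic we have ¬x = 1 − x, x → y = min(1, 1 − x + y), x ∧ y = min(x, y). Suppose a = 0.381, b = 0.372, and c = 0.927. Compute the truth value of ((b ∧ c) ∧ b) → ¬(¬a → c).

b ∧ c = min(0.372, 0.927) = 0.372
(b ∧ c) ∧ b = min(0.372, 0.372) = 0.372
¬a = 1 − 0.381 = 0.619
¬a → c = min(1, 1 − 0.619 + 0.927) = min(1, 1.308) = 1.000
¬(¬a → c) = 1 − 1.000 = 0.000
((b ∧ c) ∧ b) → ¬(¬a → c) = min(1, 1 − 0.372 + 0.000) = min(1, 0.628) = 0.628

0.628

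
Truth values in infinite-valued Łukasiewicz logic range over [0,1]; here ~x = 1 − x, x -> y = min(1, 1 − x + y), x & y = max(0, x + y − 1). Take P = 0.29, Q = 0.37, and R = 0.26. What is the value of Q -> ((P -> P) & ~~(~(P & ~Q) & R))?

0.89

P -> P = min(1, 1 − 0.29 + 0.29) = min(1, 1.00) = 1.00
~Q = 1 − 0.37 = 0.63
P & ~Q = max(0, 0.29 + 0.63 − 1) = max(0, -0.08) = 0.00
~(P & ~Q) = 1 − 0.00 = 1.00
~(P & ~Q) & R = max(0, 1.00 + 0.26 − 1) = max(0, 0.26) = 0.26
~(~(P & ~Q) & R) = 1 − 0.26 = 0.74
~~(~(P & ~Q) & R) = 1 − 0.74 = 0.26
(P -> P) & ~~(~(P & ~Q) & R) = max(0, 1.00 + 0.26 − 1) = max(0, 0.26) = 0.26
Q -> ((P -> P) & ~~(~(P & ~Q) & R)) = min(1, 1 − 0.37 + 0.26) = min(1, 0.89) = 0.89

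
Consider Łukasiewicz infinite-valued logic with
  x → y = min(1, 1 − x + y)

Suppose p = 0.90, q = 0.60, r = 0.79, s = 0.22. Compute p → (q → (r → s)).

r → s = min(1, 1 − 0.79 + 0.22) = min(1, 0.43) = 0.43
q → (r → s) = min(1, 1 − 0.60 + 0.43) = min(1, 0.83) = 0.83
p → (q → (r → s)) = min(1, 1 − 0.90 + 0.83) = min(1, 0.93) = 0.93

0.93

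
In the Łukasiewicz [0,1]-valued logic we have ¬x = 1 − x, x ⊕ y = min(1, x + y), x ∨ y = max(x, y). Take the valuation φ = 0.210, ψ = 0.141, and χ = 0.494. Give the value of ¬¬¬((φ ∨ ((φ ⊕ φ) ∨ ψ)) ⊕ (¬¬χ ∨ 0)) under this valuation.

0.086

φ ⊕ φ = min(1, 0.210 + 0.210) = min(1, 0.420) = 0.420
(φ ⊕ φ) ∨ ψ = max(0.420, 0.141) = 0.420
φ ∨ ((φ ⊕ φ) ∨ ψ) = max(0.210, 0.420) = 0.420
¬χ = 1 − 0.494 = 0.506
¬¬χ = 1 − 0.506 = 0.494
¬¬χ ∨ 0 = max(0.494, 0.000) = 0.494
(φ ∨ ((φ ⊕ φ) ∨ ψ)) ⊕ (¬¬χ ∨ 0) = min(1, 0.420 + 0.494) = min(1, 0.914) = 0.914
¬((φ ∨ ((φ ⊕ φ) ∨ ψ)) ⊕ (¬¬χ ∨ 0)) = 1 − 0.914 = 0.086
¬¬((φ ∨ ((φ ⊕ φ) ∨ ψ)) ⊕ (¬¬χ ∨ 0)) = 1 − 0.086 = 0.914
¬¬¬((φ ∨ ((φ ⊕ φ) ∨ ψ)) ⊕ (¬¬χ ∨ 0)) = 1 − 0.914 = 0.086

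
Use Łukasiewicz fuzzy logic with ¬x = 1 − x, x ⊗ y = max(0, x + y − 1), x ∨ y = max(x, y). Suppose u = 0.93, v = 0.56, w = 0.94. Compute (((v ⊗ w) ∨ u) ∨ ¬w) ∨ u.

0.93

v ⊗ w = max(0, 0.56 + 0.94 − 1) = max(0, 0.50) = 0.50
(v ⊗ w) ∨ u = max(0.50, 0.93) = 0.93
¬w = 1 − 0.94 = 0.06
((v ⊗ w) ∨ u) ∨ ¬w = max(0.93, 0.06) = 0.93
(((v ⊗ w) ∨ u) ∨ ¬w) ∨ u = max(0.93, 0.93) = 0.93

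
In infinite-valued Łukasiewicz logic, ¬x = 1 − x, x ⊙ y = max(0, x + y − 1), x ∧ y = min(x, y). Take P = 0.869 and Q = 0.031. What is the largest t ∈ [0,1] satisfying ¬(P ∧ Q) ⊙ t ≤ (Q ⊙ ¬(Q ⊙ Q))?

0.062

P ∧ Q = min(0.869, 0.031) = 0.031
¬(P ∧ Q) = 1 − 0.031 = 0.969
So the left factor is ¬(P ∧ Q) = 0.969.
Q ⊙ Q = max(0, 0.031 + 0.031 − 1) = max(0, -0.938) = 0.000
¬(Q ⊙ Q) = 1 − 0.000 = 1.000
Q ⊙ ¬(Q ⊙ Q) = max(0, 0.031 + 1.000 − 1) = max(0, 0.031) = 0.031
So the right-hand bound is Q ⊙ ¬(Q ⊙ Q) = 0.031.
The residuum of the Łukasiewicz t-norm gives the supremum: min(1, 1 − 0.969 + 0.031).
1 − 0.969 + 0.031 = 0.062, so t = min(1, 0.062) = 0.062.
Check: 0.969 ⊙ 0.062 = max(0, 0.031) = 0.031 ≤ 0.031.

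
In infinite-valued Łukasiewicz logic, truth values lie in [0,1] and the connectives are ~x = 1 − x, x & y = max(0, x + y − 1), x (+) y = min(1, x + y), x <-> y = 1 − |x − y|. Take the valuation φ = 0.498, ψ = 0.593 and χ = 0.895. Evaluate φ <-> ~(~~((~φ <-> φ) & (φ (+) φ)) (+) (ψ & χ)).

~φ = 1 − 0.498 = 0.502
~φ <-> φ = 1 − |0.502 − 0.498| = 1 − 0.004 = 0.996
φ (+) φ = min(1, 0.498 + 0.498) = min(1, 0.996) = 0.996
(~φ <-> φ) & (φ (+) φ) = max(0, 0.996 + 0.996 − 1) = max(0, 0.992) = 0.992
~((~φ <-> φ) & (φ (+) φ)) = 1 − 0.992 = 0.008
~~((~φ <-> φ) & (φ (+) φ)) = 1 − 0.008 = 0.992
ψ & χ = max(0, 0.593 + 0.895 − 1) = max(0, 0.488) = 0.488
~~((~φ <-> φ) & (φ (+) φ)) (+) (ψ & χ) = min(1, 0.992 + 0.488) = min(1, 1.480) = 1.000
~(~~((~φ <-> φ) & (φ (+) φ)) (+) (ψ & χ)) = 1 − 1.000 = 0.000
φ <-> ~(~~((~φ <-> φ) & (φ (+) φ)) (+) (ψ & χ)) = 1 − |0.498 − 0.000| = 1 − 0.498 = 0.502

0.502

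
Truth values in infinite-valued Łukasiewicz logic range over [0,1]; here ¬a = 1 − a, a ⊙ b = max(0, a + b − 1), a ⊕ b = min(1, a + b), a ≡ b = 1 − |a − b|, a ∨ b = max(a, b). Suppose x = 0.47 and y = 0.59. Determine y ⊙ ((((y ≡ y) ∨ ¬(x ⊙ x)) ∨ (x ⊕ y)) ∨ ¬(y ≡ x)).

0.59

y ≡ y = 1 − |0.59 − 0.59| = 1 − 0.00 = 1.00
x ⊙ x = max(0, 0.47 + 0.47 − 1) = max(0, -0.06) = 0.00
¬(x ⊙ x) = 1 − 0.00 = 1.00
(y ≡ y) ∨ ¬(x ⊙ x) = max(1.00, 1.00) = 1.00
x ⊕ y = min(1, 0.47 + 0.59) = min(1, 1.06) = 1.00
((y ≡ y) ∨ ¬(x ⊙ x)) ∨ (x ⊕ y) = max(1.00, 1.00) = 1.00
y ≡ x = 1 − |0.59 − 0.47| = 1 − 0.12 = 0.88
¬(y ≡ x) = 1 − 0.88 = 0.12
(((y ≡ y) ∨ ¬(x ⊙ x)) ∨ (x ⊕ y)) ∨ ¬(y ≡ x) = max(1.00, 0.12) = 1.00
y ⊙ ((((y ≡ y) ∨ ¬(x ⊙ x)) ∨ (x ⊕ y)) ∨ ¬(y ≡ x)) = max(0, 0.59 + 1.00 − 1) = max(0, 0.59) = 0.59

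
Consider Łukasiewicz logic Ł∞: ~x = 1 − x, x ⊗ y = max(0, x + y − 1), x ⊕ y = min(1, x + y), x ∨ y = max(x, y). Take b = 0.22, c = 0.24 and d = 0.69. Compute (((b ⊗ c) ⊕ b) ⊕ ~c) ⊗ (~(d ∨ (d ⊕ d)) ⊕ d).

b ⊗ c = max(0, 0.22 + 0.24 − 1) = max(0, -0.54) = 0.00
(b ⊗ c) ⊕ b = min(1, 0.00 + 0.22) = min(1, 0.22) = 0.22
~c = 1 − 0.24 = 0.76
((b ⊗ c) ⊕ b) ⊕ ~c = min(1, 0.22 + 0.76) = min(1, 0.98) = 0.98
d ⊕ d = min(1, 0.69 + 0.69) = min(1, 1.38) = 1.00
d ∨ (d ⊕ d) = max(0.69, 1.00) = 1.00
~(d ∨ (d ⊕ d)) = 1 − 1.00 = 0.00
~(d ∨ (d ⊕ d)) ⊕ d = min(1, 0.00 + 0.69) = min(1, 0.69) = 0.69
(((b ⊗ c) ⊕ b) ⊕ ~c) ⊗ (~(d ∨ (d ⊕ d)) ⊕ d) = max(0, 0.98 + 0.69 − 1) = max(0, 0.67) = 0.67

0.67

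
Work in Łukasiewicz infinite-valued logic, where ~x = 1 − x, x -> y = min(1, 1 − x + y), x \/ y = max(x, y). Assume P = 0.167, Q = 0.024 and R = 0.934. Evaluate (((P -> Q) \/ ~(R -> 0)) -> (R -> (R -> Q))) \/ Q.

0.222

P -> Q = min(1, 1 − 0.167 + 0.024) = min(1, 0.857) = 0.857
R -> 0 = min(1, 1 − 0.934 + 0.000) = min(1, 0.066) = 0.066
~(R -> 0) = 1 − 0.066 = 0.934
(P -> Q) \/ ~(R -> 0) = max(0.857, 0.934) = 0.934
R -> Q = min(1, 1 − 0.934 + 0.024) = min(1, 0.090) = 0.090
R -> (R -> Q) = min(1, 1 − 0.934 + 0.090) = min(1, 0.156) = 0.156
((P -> Q) \/ ~(R -> 0)) -> (R -> (R -> Q)) = min(1, 1 − 0.934 + 0.156) = min(1, 0.222) = 0.222
(((P -> Q) \/ ~(R -> 0)) -> (R -> (R -> Q))) \/ Q = max(0.222, 0.024) = 0.222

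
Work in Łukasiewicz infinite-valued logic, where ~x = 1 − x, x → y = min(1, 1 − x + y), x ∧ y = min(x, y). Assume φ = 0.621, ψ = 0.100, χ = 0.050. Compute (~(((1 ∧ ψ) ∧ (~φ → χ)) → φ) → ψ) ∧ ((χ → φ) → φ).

1 ∧ ψ = min(1.000, 0.100) = 0.100
~φ = 1 − 0.621 = 0.379
~φ → χ = min(1, 1 − 0.379 + 0.050) = min(1, 0.671) = 0.671
(1 ∧ ψ) ∧ (~φ → χ) = min(0.100, 0.671) = 0.100
((1 ∧ ψ) ∧ (~φ → χ)) → φ = min(1, 1 − 0.100 + 0.621) = min(1, 1.521) = 1.000
~(((1 ∧ ψ) ∧ (~φ → χ)) → φ) = 1 − 1.000 = 0.000
~(((1 ∧ ψ) ∧ (~φ → χ)) → φ) → ψ = min(1, 1 − 0.000 + 0.100) = min(1, 1.100) = 1.000
χ → φ = min(1, 1 − 0.050 + 0.621) = min(1, 1.571) = 1.000
(χ → φ) → φ = min(1, 1 − 1.000 + 0.621) = min(1, 0.621) = 0.621
(~(((1 ∧ ψ) ∧ (~φ → χ)) → φ) → ψ) ∧ ((χ → φ) → φ) = min(1.000, 0.621) = 0.621

0.621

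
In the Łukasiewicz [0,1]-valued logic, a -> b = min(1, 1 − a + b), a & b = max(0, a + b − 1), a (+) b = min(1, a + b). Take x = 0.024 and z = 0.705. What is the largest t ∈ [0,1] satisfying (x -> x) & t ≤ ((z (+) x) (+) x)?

0.753

x -> x = min(1, 1 − 0.024 + 0.024) = min(1, 1.000) = 1.000
So the left factor is x -> x = 1.000.
z (+) x = min(1, 0.705 + 0.024) = min(1, 0.729) = 0.729
(z (+) x) (+) x = min(1, 0.729 + 0.024) = min(1, 0.753) = 0.753
So the right-hand bound is (z (+) x) (+) x = 0.753.
The residuum of the Łukasiewicz t-norm gives the supremum: min(1, 1 − 1.000 + 0.753).
1 − 1.000 + 0.753 = 0.753, so t = min(1, 0.753) = 0.753.
Check: 1.000 & 0.753 = max(0, 0.753) = 0.753 ≤ 0.753.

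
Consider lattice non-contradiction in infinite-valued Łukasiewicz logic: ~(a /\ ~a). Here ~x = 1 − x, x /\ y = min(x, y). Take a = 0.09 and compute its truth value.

0.91

~a = 1 − 0.09 = 0.91
a /\ ~a = min(0.09, 0.91) = 0.09
~(a /\ ~a) = 1 − 0.09 = 0.91
(The value 0.91 < 1 shows this instance is not satisfied; not a Ł∞-tautology — its value is 1 − min(a, 1−a).)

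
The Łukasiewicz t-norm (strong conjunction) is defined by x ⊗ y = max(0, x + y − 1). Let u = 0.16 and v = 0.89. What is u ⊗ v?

0.05

u ⊗ v = max(0, 0.16 + 0.89 − 1) = max(0, 0.05) = 0.05
For comparison, the Gödel (minimum) t-norm min(x, y) would give 0.16.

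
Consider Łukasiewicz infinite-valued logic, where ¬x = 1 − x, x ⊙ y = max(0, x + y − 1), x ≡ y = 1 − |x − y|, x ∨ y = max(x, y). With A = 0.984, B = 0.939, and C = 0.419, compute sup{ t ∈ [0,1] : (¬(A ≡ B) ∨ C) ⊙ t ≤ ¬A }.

0.597

A ≡ B = 1 − |0.984 − 0.939| = 1 − 0.045 = 0.955
¬(A ≡ B) = 1 − 0.955 = 0.045
¬(A ≡ B) ∨ C = max(0.045, 0.419) = 0.419
So the left factor is ¬(A ≡ B) ∨ C = 0.419.
¬A = 1 − 0.984 = 0.016
So the right-hand bound is ¬A = 0.016.
The residuum of the Łukasiewicz t-norm gives the supremum: min(1, 1 − 0.419 + 0.016).
1 − 0.419 + 0.016 = 0.597, so t = min(1, 0.597) = 0.597.
Check: 0.419 ⊙ 0.597 = max(0, 0.016) = 0.016 ≤ 0.016.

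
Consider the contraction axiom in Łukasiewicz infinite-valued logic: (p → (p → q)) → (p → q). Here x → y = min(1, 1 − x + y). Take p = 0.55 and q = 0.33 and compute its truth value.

p → q = min(1, 1 − 0.55 + 0.33) = min(1, 0.78) = 0.78
p → (p → q) = min(1, 1 − 0.55 + 0.78) = min(1, 1.23) = 1.00
(p → (p → q)) → (p → q) = min(1, 1 − 1.00 + 0.78) = min(1, 0.78) = 0.78
(The value 0.78 < 1 shows this instance is not satisfied; fails in Ł∞ (the t-norm is not idempotent).)

0.78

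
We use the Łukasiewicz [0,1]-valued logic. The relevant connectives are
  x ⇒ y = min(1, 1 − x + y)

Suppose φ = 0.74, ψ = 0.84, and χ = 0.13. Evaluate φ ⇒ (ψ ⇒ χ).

ψ ⇒ χ = min(1, 1 − 0.84 + 0.13) = min(1, 0.29) = 0.29
φ ⇒ (ψ ⇒ χ) = min(1, 1 − 0.74 + 0.29) = min(1, 0.55) = 0.55

0.55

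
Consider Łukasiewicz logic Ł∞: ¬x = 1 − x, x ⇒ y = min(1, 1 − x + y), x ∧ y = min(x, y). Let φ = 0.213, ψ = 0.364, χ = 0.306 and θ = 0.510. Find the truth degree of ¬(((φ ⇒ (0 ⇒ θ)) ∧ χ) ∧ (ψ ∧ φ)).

0.787

0 ⇒ θ = min(1, 1 − 0.000 + 0.510) = min(1, 1.510) = 1.000
φ ⇒ (0 ⇒ θ) = min(1, 1 − 0.213 + 1.000) = min(1, 1.787) = 1.000
(φ ⇒ (0 ⇒ θ)) ∧ χ = min(1.000, 0.306) = 0.306
ψ ∧ φ = min(0.364, 0.213) = 0.213
((φ ⇒ (0 ⇒ θ)) ∧ χ) ∧ (ψ ∧ φ) = min(0.306, 0.213) = 0.213
¬(((φ ⇒ (0 ⇒ θ)) ∧ χ) ∧ (ψ ∧ φ)) = 1 − 0.213 = 0.787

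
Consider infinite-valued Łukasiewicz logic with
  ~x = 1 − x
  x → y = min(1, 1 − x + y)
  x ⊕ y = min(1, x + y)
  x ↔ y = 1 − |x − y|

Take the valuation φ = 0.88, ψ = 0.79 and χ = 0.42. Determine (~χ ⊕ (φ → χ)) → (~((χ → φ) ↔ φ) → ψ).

~χ = 1 − 0.42 = 0.58
φ → χ = min(1, 1 − 0.88 + 0.42) = min(1, 0.54) = 0.54
~χ ⊕ (φ → χ) = min(1, 0.58 + 0.54) = min(1, 1.12) = 1.00
χ → φ = min(1, 1 − 0.42 + 0.88) = min(1, 1.46) = 1.00
(χ → φ) ↔ φ = 1 − |1.00 − 0.88| = 1 − 0.12 = 0.88
~((χ → φ) ↔ φ) = 1 − 0.88 = 0.12
~((χ → φ) ↔ φ) → ψ = min(1, 1 − 0.12 + 0.79) = min(1, 1.67) = 1.00
(~χ ⊕ (φ → χ)) → (~((χ → φ) ↔ φ) → ψ) = min(1, 1 − 1.00 + 1.00) = min(1, 1.00) = 1.00

1.00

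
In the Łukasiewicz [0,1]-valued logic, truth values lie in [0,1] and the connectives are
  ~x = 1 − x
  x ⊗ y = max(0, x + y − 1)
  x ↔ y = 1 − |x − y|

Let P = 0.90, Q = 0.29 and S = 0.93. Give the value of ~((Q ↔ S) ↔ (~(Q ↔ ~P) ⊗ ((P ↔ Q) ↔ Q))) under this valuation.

Q ↔ S = 1 − |0.29 − 0.93| = 1 − 0.64 = 0.36
~P = 1 − 0.90 = 0.10
Q ↔ ~P = 1 − |0.29 − 0.10| = 1 − 0.19 = 0.81
~(Q ↔ ~P) = 1 − 0.81 = 0.19
P ↔ Q = 1 − |0.90 − 0.29| = 1 − 0.61 = 0.39
(P ↔ Q) ↔ Q = 1 − |0.39 − 0.29| = 1 − 0.10 = 0.90
~(Q ↔ ~P) ⊗ ((P ↔ Q) ↔ Q) = max(0, 0.19 + 0.90 − 1) = max(0, 0.09) = 0.09
(Q ↔ S) ↔ (~(Q ↔ ~P) ⊗ ((P ↔ Q) ↔ Q)) = 1 − |0.36 − 0.09| = 1 − 0.27 = 0.73
~((Q ↔ S) ↔ (~(Q ↔ ~P) ⊗ ((P ↔ Q) ↔ Q))) = 1 − 0.73 = 0.27

0.27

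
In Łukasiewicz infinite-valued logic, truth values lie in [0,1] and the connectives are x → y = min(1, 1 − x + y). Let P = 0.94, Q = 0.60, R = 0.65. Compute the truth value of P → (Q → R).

Q → R = min(1, 1 − 0.60 + 0.65) = min(1, 1.05) = 1.00
P → (Q → R) = min(1, 1 − 0.94 + 1.00) = min(1, 1.06) = 1.00

1.00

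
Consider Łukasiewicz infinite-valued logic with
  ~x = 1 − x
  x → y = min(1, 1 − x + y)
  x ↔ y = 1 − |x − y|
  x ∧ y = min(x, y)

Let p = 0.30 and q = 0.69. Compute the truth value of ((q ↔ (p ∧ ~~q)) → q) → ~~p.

0.30

~q = 1 − 0.69 = 0.31
~~q = 1 − 0.31 = 0.69
p ∧ ~~q = min(0.30, 0.69) = 0.30
q ↔ (p ∧ ~~q) = 1 − |0.69 − 0.30| = 1 − 0.39 = 0.61
(q ↔ (p ∧ ~~q)) → q = min(1, 1 − 0.61 + 0.69) = min(1, 1.08) = 1.00
~p = 1 − 0.30 = 0.70
~~p = 1 − 0.70 = 0.30
((q ↔ (p ∧ ~~q)) → q) → ~~p = min(1, 1 − 1.00 + 0.30) = min(1, 0.30) = 0.30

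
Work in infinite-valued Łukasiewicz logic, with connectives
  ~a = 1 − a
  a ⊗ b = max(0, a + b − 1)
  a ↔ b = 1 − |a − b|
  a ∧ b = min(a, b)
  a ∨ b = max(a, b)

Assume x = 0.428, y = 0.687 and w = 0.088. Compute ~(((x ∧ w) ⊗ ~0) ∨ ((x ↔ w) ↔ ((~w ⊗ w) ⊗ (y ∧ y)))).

x ∧ w = min(0.428, 0.088) = 0.088
~0 = 1 − 0.000 = 1.000
(x ∧ w) ⊗ ~0 = max(0, 0.088 + 1.000 − 1) = max(0, 0.088) = 0.088
x ↔ w = 1 − |0.428 − 0.088| = 1 − 0.340 = 0.660
~w = 1 − 0.088 = 0.912
~w ⊗ w = max(0, 0.912 + 0.088 − 1) = max(0, 0.000) = 0.000
y ∧ y = min(0.687, 0.687) = 0.687
(~w ⊗ w) ⊗ (y ∧ y) = max(0, 0.000 + 0.687 − 1) = max(0, -0.313) = 0.000
(x ↔ w) ↔ ((~w ⊗ w) ⊗ (y ∧ y)) = 1 − |0.660 − 0.000| = 1 − 0.660 = 0.340
((x ∧ w) ⊗ ~0) ∨ ((x ↔ w) ↔ ((~w ⊗ w) ⊗ (y ∧ y))) = max(0.088, 0.340) = 0.340
~(((x ∧ w) ⊗ ~0) ∨ ((x ↔ w) ↔ ((~w ⊗ w) ⊗ (y ∧ y)))) = 1 − 0.340 = 0.660

0.660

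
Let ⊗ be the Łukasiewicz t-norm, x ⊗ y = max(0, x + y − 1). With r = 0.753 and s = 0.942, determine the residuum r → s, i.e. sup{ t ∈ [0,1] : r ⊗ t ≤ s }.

The residuum of the Łukasiewicz t-norm gives the supremum: min(1, 1 − 0.753 + 0.942).
1 − 0.753 + 0.942 = 1.189, so t = min(1, 1.189) = 1.000.
Check: 0.753 ⊗ 1.000 = max(0, 0.753) = 0.753 ≤ 0.942.

1.000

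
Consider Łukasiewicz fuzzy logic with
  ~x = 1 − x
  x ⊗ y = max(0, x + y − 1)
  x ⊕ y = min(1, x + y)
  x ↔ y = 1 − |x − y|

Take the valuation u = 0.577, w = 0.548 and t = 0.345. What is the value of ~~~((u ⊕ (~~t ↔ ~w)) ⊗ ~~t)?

~t = 1 − 0.345 = 0.655
~~t = 1 − 0.655 = 0.345
~w = 1 − 0.548 = 0.452
~~t ↔ ~w = 1 − |0.345 − 0.452| = 1 − 0.107 = 0.893
u ⊕ (~~t ↔ ~w) = min(1, 0.577 + 0.893) = min(1, 1.470) = 1.000
(u ⊕ (~~t ↔ ~w)) ⊗ ~~t = max(0, 1.000 + 0.345 − 1) = max(0, 0.345) = 0.345
~((u ⊕ (~~t ↔ ~w)) ⊗ ~~t) = 1 − 0.345 = 0.655
~~((u ⊕ (~~t ↔ ~w)) ⊗ ~~t) = 1 − 0.655 = 0.345
~~~((u ⊕ (~~t ↔ ~w)) ⊗ ~~t) = 1 − 0.345 = 0.655

0.655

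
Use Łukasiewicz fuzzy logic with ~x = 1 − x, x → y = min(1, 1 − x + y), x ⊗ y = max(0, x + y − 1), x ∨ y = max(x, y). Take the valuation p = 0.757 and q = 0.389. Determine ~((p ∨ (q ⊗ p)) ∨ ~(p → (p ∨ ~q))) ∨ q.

q ⊗ p = max(0, 0.389 + 0.757 − 1) = max(0, 0.146) = 0.146
p ∨ (q ⊗ p) = max(0.757, 0.146) = 0.757
~q = 1 − 0.389 = 0.611
p ∨ ~q = max(0.757, 0.611) = 0.757
p → (p ∨ ~q) = min(1, 1 − 0.757 + 0.757) = min(1, 1.000) = 1.000
~(p → (p ∨ ~q)) = 1 − 1.000 = 0.000
(p ∨ (q ⊗ p)) ∨ ~(p → (p ∨ ~q)) = max(0.757, 0.000) = 0.757
~((p ∨ (q ⊗ p)) ∨ ~(p → (p ∨ ~q))) = 1 − 0.757 = 0.243
~((p ∨ (q ⊗ p)) ∨ ~(p → (p ∨ ~q))) ∨ q = max(0.243, 0.389) = 0.389

0.389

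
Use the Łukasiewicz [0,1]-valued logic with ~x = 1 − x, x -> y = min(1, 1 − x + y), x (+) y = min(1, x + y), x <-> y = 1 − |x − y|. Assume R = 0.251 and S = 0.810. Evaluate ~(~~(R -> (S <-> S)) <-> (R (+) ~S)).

0.559

S <-> S = 1 − |0.810 − 0.810| = 1 − 0.000 = 1.000
R -> (S <-> S) = min(1, 1 − 0.251 + 1.000) = min(1, 1.749) = 1.000
~(R -> (S <-> S)) = 1 − 1.000 = 0.000
~~(R -> (S <-> S)) = 1 − 0.000 = 1.000
~S = 1 − 0.810 = 0.190
R (+) ~S = min(1, 0.251 + 0.190) = min(1, 0.441) = 0.441
~~(R -> (S <-> S)) <-> (R (+) ~S) = 1 − |1.000 − 0.441| = 1 − 0.559 = 0.441
~(~~(R -> (S <-> S)) <-> (R (+) ~S)) = 1 − 0.441 = 0.559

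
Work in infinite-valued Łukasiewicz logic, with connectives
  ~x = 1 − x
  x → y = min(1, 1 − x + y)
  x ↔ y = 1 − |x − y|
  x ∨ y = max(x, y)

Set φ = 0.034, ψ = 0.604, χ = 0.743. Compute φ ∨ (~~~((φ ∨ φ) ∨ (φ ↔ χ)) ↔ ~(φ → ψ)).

0.291

φ ∨ φ = max(0.034, 0.034) = 0.034
φ ↔ χ = 1 − |0.034 − 0.743| = 1 − 0.709 = 0.291
(φ ∨ φ) ∨ (φ ↔ χ) = max(0.034, 0.291) = 0.291
~((φ ∨ φ) ∨ (φ ↔ χ)) = 1 − 0.291 = 0.709
~~((φ ∨ φ) ∨ (φ ↔ χ)) = 1 − 0.709 = 0.291
~~~((φ ∨ φ) ∨ (φ ↔ χ)) = 1 − 0.291 = 0.709
φ → ψ = min(1, 1 − 0.034 + 0.604) = min(1, 1.570) = 1.000
~(φ → ψ) = 1 − 1.000 = 0.000
~~~((φ ∨ φ) ∨ (φ ↔ χ)) ↔ ~(φ → ψ) = 1 − |0.709 − 0.000| = 1 − 0.709 = 0.291
φ ∨ (~~~((φ ∨ φ) ∨ (φ ↔ χ)) ↔ ~(φ → ψ)) = max(0.034, 0.291) = 0.291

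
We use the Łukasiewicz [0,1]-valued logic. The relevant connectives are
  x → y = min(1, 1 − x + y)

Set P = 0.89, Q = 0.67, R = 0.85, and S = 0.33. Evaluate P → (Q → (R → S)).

R → S = min(1, 1 − 0.85 + 0.33) = min(1, 0.48) = 0.48
Q → (R → S) = min(1, 1 − 0.67 + 0.48) = min(1, 0.81) = 0.81
P → (Q → (R → S)) = min(1, 1 − 0.89 + 0.81) = min(1, 0.92) = 0.92

0.92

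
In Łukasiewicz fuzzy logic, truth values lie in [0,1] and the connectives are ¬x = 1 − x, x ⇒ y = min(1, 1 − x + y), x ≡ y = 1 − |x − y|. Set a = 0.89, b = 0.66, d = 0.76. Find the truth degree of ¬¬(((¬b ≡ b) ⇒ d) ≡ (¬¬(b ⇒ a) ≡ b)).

¬b = 1 − 0.66 = 0.34
¬b ≡ b = 1 − |0.34 − 0.66| = 1 − 0.32 = 0.68
(¬b ≡ b) ⇒ d = min(1, 1 − 0.68 + 0.76) = min(1, 1.08) = 1.00
b ⇒ a = min(1, 1 − 0.66 + 0.89) = min(1, 1.23) = 1.00
¬(b ⇒ a) = 1 − 1.00 = 0.00
¬¬(b ⇒ a) = 1 − 0.00 = 1.00
¬¬(b ⇒ a) ≡ b = 1 − |1.00 − 0.66| = 1 − 0.34 = 0.66
((¬b ≡ b) ⇒ d) ≡ (¬¬(b ⇒ a) ≡ b) = 1 − |1.00 − 0.66| = 1 − 0.34 = 0.66
¬(((¬b ≡ b) ⇒ d) ≡ (¬¬(b ⇒ a) ≡ b)) = 1 − 0.66 = 0.34
¬¬(((¬b ≡ b) ⇒ d) ≡ (¬¬(b ⇒ a) ≡ b)) = 1 − 0.34 = 0.66

0.66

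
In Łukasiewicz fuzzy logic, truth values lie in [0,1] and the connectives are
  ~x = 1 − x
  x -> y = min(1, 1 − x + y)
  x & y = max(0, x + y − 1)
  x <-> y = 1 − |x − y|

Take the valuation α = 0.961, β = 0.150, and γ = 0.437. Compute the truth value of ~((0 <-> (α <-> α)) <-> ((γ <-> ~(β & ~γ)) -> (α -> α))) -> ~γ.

0.563

α <-> α = 1 − |0.961 − 0.961| = 1 − 0.000 = 1.000
0 <-> (α <-> α) = 1 − |0.000 − 1.000| = 1 − 1.000 = 0.000
~γ = 1 − 0.437 = 0.563
β & ~γ = max(0, 0.150 + 0.563 − 1) = max(0, -0.287) = 0.000
~(β & ~γ) = 1 − 0.000 = 1.000
γ <-> ~(β & ~γ) = 1 − |0.437 − 1.000| = 1 − 0.563 = 0.437
α -> α = min(1, 1 − 0.961 + 0.961) = min(1, 1.000) = 1.000
(γ <-> ~(β & ~γ)) -> (α -> α) = min(1, 1 − 0.437 + 1.000) = min(1, 1.563) = 1.000
(0 <-> (α <-> α)) <-> ((γ <-> ~(β & ~γ)) -> (α -> α)) = 1 − |0.000 − 1.000| = 1 − 1.000 = 0.000
~((0 <-> (α <-> α)) <-> ((γ <-> ~(β & ~γ)) -> (α -> α))) = 1 − 0.000 = 1.000
~((0 <-> (α <-> α)) <-> ((γ <-> ~(β & ~γ)) -> (α -> α))) -> ~γ = min(1, 1 − 1.000 + 0.563) = min(1, 0.563) = 0.563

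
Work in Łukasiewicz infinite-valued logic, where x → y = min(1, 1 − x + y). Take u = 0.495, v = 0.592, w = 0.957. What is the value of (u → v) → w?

u → v = min(1, 1 − 0.495 + 0.592) = min(1, 1.097) = 1.000
(u → v) → w = min(1, 1 − 1.000 + 0.957) = min(1, 0.957) = 0.957

0.957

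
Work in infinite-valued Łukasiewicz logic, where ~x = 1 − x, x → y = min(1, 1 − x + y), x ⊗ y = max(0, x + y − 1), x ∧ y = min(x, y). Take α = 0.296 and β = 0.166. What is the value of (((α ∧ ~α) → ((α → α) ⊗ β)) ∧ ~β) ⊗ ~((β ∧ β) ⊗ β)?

~α = 1 − 0.296 = 0.704
α ∧ ~α = min(0.296, 0.704) = 0.296
α → α = min(1, 1 − 0.296 + 0.296) = min(1, 1.000) = 1.000
(α → α) ⊗ β = max(0, 1.000 + 0.166 − 1) = max(0, 0.166) = 0.166
(α ∧ ~α) → ((α → α) ⊗ β) = min(1, 1 − 0.296 + 0.166) = min(1, 0.870) = 0.870
~β = 1 − 0.166 = 0.834
((α ∧ ~α) → ((α → α) ⊗ β)) ∧ ~β = min(0.870, 0.834) = 0.834
β ∧ β = min(0.166, 0.166) = 0.166
(β ∧ β) ⊗ β = max(0, 0.166 + 0.166 − 1) = max(0, -0.668) = 0.000
~((β ∧ β) ⊗ β) = 1 − 0.000 = 1.000
(((α ∧ ~α) → ((α → α) ⊗ β)) ∧ ~β) ⊗ ~((β ∧ β) ⊗ β) = max(0, 0.834 + 1.000 − 1) = max(0, 0.834) = 0.834

0.834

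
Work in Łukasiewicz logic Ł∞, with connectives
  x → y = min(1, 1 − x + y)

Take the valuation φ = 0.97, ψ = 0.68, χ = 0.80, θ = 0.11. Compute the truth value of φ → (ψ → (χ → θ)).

0.66

χ → θ = min(1, 1 − 0.80 + 0.11) = min(1, 0.31) = 0.31
ψ → (χ → θ) = min(1, 1 − 0.68 + 0.31) = min(1, 0.63) = 0.63
φ → (ψ → (χ → θ)) = min(1, 1 − 0.97 + 0.63) = min(1, 0.66) = 0.66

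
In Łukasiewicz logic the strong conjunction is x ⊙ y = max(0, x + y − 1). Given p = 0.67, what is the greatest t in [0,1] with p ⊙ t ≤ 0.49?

The residuum of the Łukasiewicz t-norm gives the supremum: min(1, 1 − 0.67 + 0.49).
1 − 0.67 + 0.49 = 0.82, so t = min(1, 0.82) = 0.82.
Check: 0.67 ⊙ 0.82 = max(0, 0.49) = 0.49 ≤ 0.49.

0.82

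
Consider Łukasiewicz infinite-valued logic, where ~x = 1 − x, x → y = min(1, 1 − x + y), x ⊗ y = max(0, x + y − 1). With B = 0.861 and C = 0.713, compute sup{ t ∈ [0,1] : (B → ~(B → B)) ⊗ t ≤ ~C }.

1.000

B → B = min(1, 1 − 0.861 + 0.861) = min(1, 1.000) = 1.000
~(B → B) = 1 − 1.000 = 0.000
B → ~(B → B) = min(1, 1 − 0.861 + 0.000) = min(1, 0.139) = 0.139
So the left factor is B → ~(B → B) = 0.139.
~C = 1 − 0.713 = 0.287
So the right-hand bound is ~C = 0.287.
The residuum of the Łukasiewicz t-norm gives the supremum: min(1, 1 − 0.139 + 0.287).
1 − 0.139 + 0.287 = 1.148, so t = min(1, 1.148) = 1.000.
Check: 0.139 ⊗ 1.000 = max(0, 0.139) = 0.139 ≤ 0.287.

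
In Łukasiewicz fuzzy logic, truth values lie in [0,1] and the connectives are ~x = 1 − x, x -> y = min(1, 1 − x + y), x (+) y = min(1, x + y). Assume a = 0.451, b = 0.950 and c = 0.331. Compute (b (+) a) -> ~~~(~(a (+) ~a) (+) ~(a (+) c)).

0.782

b (+) a = min(1, 0.950 + 0.451) = min(1, 1.401) = 1.000
~a = 1 − 0.451 = 0.549
a (+) ~a = min(1, 0.451 + 0.549) = min(1, 1.000) = 1.000
~(a (+) ~a) = 1 − 1.000 = 0.000
a (+) c = min(1, 0.451 + 0.331) = min(1, 0.782) = 0.782
~(a (+) c) = 1 − 0.782 = 0.218
~(a (+) ~a) (+) ~(a (+) c) = min(1, 0.000 + 0.218) = min(1, 0.218) = 0.218
~(~(a (+) ~a) (+) ~(a (+) c)) = 1 − 0.218 = 0.782
~~(~(a (+) ~a) (+) ~(a (+) c)) = 1 − 0.782 = 0.218
~~~(~(a (+) ~a) (+) ~(a (+) c)) = 1 − 0.218 = 0.782
(b (+) a) -> ~~~(~(a (+) ~a) (+) ~(a (+) c)) = min(1, 1 − 1.000 + 0.782) = min(1, 0.782) = 0.782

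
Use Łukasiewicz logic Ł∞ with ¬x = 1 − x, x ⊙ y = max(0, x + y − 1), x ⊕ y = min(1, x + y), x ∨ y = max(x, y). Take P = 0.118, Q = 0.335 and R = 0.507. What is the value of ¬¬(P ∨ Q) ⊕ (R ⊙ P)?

0.335

P ∨ Q = max(0.118, 0.335) = 0.335
¬(P ∨ Q) = 1 − 0.335 = 0.665
¬¬(P ∨ Q) = 1 − 0.665 = 0.335
R ⊙ P = max(0, 0.507 + 0.118 − 1) = max(0, -0.375) = 0.000
¬¬(P ∨ Q) ⊕ (R ⊙ P) = min(1, 0.335 + 0.000) = min(1, 0.335) = 0.335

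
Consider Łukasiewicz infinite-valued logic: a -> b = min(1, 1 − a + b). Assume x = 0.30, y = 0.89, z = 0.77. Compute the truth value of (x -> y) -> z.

x -> y = min(1, 1 − 0.30 + 0.89) = min(1, 1.59) = 1.00
(x -> y) -> z = min(1, 1 − 1.00 + 0.77) = min(1, 0.77) = 0.77

0.77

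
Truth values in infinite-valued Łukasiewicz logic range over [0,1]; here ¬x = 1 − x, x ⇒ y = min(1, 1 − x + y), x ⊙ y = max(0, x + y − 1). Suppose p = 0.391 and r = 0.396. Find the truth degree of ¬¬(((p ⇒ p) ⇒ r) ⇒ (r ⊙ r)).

0.604

p ⇒ p = min(1, 1 − 0.391 + 0.391) = min(1, 1.000) = 1.000
(p ⇒ p) ⇒ r = min(1, 1 − 1.000 + 0.396) = min(1, 0.396) = 0.396
r ⊙ r = max(0, 0.396 + 0.396 − 1) = max(0, -0.208) = 0.000
((p ⇒ p) ⇒ r) ⇒ (r ⊙ r) = min(1, 1 − 0.396 + 0.000) = min(1, 0.604) = 0.604
¬(((p ⇒ p) ⇒ r) ⇒ (r ⊙ r)) = 1 − 0.604 = 0.396
¬¬(((p ⇒ p) ⇒ r) ⇒ (r ⊙ r)) = 1 − 0.396 = 0.604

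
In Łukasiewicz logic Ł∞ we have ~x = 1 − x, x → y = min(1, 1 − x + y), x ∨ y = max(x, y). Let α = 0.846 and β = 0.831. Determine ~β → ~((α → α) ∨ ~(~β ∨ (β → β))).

0.831

~β = 1 − 0.831 = 0.169
α → α = min(1, 1 − 0.846 + 0.846) = min(1, 1.000) = 1.000
β → β = min(1, 1 − 0.831 + 0.831) = min(1, 1.000) = 1.000
~β ∨ (β → β) = max(0.169, 1.000) = 1.000
~(~β ∨ (β → β)) = 1 − 1.000 = 0.000
(α → α) ∨ ~(~β ∨ (β → β)) = max(1.000, 0.000) = 1.000
~((α → α) ∨ ~(~β ∨ (β → β))) = 1 − 1.000 = 0.000
~β → ~((α → α) ∨ ~(~β ∨ (β → β))) = min(1, 1 − 0.169 + 0.000) = min(1, 0.831) = 0.831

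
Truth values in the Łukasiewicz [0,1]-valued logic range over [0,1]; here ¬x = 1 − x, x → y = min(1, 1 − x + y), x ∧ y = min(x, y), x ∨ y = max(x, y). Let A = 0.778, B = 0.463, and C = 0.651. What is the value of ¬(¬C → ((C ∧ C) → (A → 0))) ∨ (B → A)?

¬C = 1 − 0.651 = 0.349
C ∧ C = min(0.651, 0.651) = 0.651
A → 0 = min(1, 1 − 0.778 + 0.000) = min(1, 0.222) = 0.222
(C ∧ C) → (A → 0) = min(1, 1 − 0.651 + 0.222) = min(1, 0.571) = 0.571
¬C → ((C ∧ C) → (A → 0)) = min(1, 1 − 0.349 + 0.571) = min(1, 1.222) = 1.000
¬(¬C → ((C ∧ C) → (A → 0))) = 1 − 1.000 = 0.000
B → A = min(1, 1 − 0.463 + 0.778) = min(1, 1.315) = 1.000
¬(¬C → ((C ∧ C) → (A → 0))) ∨ (B → A) = max(0.000, 1.000) = 1.000

1.000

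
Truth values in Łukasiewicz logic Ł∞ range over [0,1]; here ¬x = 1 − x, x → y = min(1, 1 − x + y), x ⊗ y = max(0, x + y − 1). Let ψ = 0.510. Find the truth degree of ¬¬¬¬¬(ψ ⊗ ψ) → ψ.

ψ ⊗ ψ = max(0, 0.510 + 0.510 − 1) = max(0, 0.020) = 0.020
¬(ψ ⊗ ψ) = 1 − 0.020 = 0.980
¬¬(ψ ⊗ ψ) = 1 − 0.980 = 0.020
¬¬¬(ψ ⊗ ψ) = 1 − 0.020 = 0.980
¬¬¬¬(ψ ⊗ ψ) = 1 − 0.980 = 0.020
¬¬¬¬¬(ψ ⊗ ψ) = 1 − 0.020 = 0.980
¬¬¬¬¬(ψ ⊗ ψ) → ψ = min(1, 1 − 0.980 + 0.510) = min(1, 0.530) = 0.530

0.530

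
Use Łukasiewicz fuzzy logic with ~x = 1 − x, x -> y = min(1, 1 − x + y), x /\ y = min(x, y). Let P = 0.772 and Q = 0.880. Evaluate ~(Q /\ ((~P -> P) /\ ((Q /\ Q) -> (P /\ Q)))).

~P = 1 − 0.772 = 0.228
~P -> P = min(1, 1 − 0.228 + 0.772) = min(1, 1.544) = 1.000
Q /\ Q = min(0.880, 0.880) = 0.880
P /\ Q = min(0.772, 0.880) = 0.772
(Q /\ Q) -> (P /\ Q) = min(1, 1 − 0.880 + 0.772) = min(1, 0.892) = 0.892
(~P -> P) /\ ((Q /\ Q) -> (P /\ Q)) = min(1.000, 0.892) = 0.892
Q /\ ((~P -> P) /\ ((Q /\ Q) -> (P /\ Q))) = min(0.880, 0.892) = 0.880
~(Q /\ ((~P -> P) /\ ((Q /\ Q) -> (P /\ Q)))) = 1 − 0.880 = 0.120

0.120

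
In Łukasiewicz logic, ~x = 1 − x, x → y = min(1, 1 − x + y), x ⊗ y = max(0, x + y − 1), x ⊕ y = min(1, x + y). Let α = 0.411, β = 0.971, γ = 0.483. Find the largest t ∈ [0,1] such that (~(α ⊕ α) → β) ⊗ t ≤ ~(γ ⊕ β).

0.000

α ⊕ α = min(1, 0.411 + 0.411) = min(1, 0.822) = 0.822
~(α ⊕ α) = 1 − 0.822 = 0.178
~(α ⊕ α) → β = min(1, 1 − 0.178 + 0.971) = min(1, 1.793) = 1.000
So the left factor is ~(α ⊕ α) → β = 1.000.
γ ⊕ β = min(1, 0.483 + 0.971) = min(1, 1.454) = 1.000
~(γ ⊕ β) = 1 − 1.000 = 0.000
So the right-hand bound is ~(γ ⊕ β) = 0.000.
The residuum of the Łukasiewicz t-norm gives the supremum: min(1, 1 − 1.000 + 0.000).
1 − 1.000 + 0.000 = 0.000, so t = min(1, 0.000) = 0.000.
Check: 1.000 ⊗ 0.000 = max(0, 0.000) = 0.000 ≤ 0.000.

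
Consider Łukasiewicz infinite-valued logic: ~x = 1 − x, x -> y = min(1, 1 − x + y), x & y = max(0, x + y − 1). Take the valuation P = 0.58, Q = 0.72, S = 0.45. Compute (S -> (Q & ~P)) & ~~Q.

~P = 1 − 0.58 = 0.42
Q & ~P = max(0, 0.72 + 0.42 − 1) = max(0, 0.14) = 0.14
S -> (Q & ~P) = min(1, 1 − 0.45 + 0.14) = min(1, 0.69) = 0.69
~Q = 1 − 0.72 = 0.28
~~Q = 1 − 0.28 = 0.72
(S -> (Q & ~P)) & ~~Q = max(0, 0.69 + 0.72 − 1) = max(0, 0.41) = 0.41

0.41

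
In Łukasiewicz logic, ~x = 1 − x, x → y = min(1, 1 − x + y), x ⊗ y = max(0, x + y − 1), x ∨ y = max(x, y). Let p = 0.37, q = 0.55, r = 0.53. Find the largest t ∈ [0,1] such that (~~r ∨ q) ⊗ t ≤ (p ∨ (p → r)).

1.00

~r = 1 − 0.53 = 0.47
~~r = 1 − 0.47 = 0.53
~~r ∨ q = max(0.53, 0.55) = 0.55
So the left factor is ~~r ∨ q = 0.55.
p → r = min(1, 1 − 0.37 + 0.53) = min(1, 1.16) = 1.00
p ∨ (p → r) = max(0.37, 1.00) = 1.00
So the right-hand bound is p ∨ (p → r) = 1.00.
The residuum of the Łukasiewicz t-norm gives the supremum: min(1, 1 − 0.55 + 1.00).
1 − 0.55 + 1.00 = 1.45, so t = min(1, 1.45) = 1.00.
Check: 0.55 ⊗ 1.00 = max(0, 0.55) = 0.55 ≤ 1.00.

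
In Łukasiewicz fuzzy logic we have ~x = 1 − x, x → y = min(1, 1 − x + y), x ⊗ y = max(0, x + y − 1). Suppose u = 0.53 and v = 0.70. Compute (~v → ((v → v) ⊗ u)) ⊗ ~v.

0.30

~v = 1 − 0.70 = 0.30
v → v = min(1, 1 − 0.70 + 0.70) = min(1, 1.00) = 1.00
(v → v) ⊗ u = max(0, 1.00 + 0.53 − 1) = max(0, 0.53) = 0.53
~v → ((v → v) ⊗ u) = min(1, 1 − 0.30 + 0.53) = min(1, 1.23) = 1.00
(~v → ((v → v) ⊗ u)) ⊗ ~v = max(0, 1.00 + 0.30 − 1) = max(0, 0.30) = 0.30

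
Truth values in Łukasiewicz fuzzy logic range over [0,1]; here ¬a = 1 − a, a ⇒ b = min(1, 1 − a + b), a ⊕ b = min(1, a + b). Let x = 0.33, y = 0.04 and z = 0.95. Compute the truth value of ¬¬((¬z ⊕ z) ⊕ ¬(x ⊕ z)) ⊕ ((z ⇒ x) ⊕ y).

1.00

¬z = 1 − 0.95 = 0.05
¬z ⊕ z = min(1, 0.05 + 0.95) = min(1, 1.00) = 1.00
x ⊕ z = min(1, 0.33 + 0.95) = min(1, 1.28) = 1.00
¬(x ⊕ z) = 1 − 1.00 = 0.00
(¬z ⊕ z) ⊕ ¬(x ⊕ z) = min(1, 1.00 + 0.00) = min(1, 1.00) = 1.00
¬((¬z ⊕ z) ⊕ ¬(x ⊕ z)) = 1 − 1.00 = 0.00
¬¬((¬z ⊕ z) ⊕ ¬(x ⊕ z)) = 1 − 0.00 = 1.00
z ⇒ x = min(1, 1 − 0.95 + 0.33) = min(1, 0.38) = 0.38
(z ⇒ x) ⊕ y = min(1, 0.38 + 0.04) = min(1, 0.42) = 0.42
¬¬((¬z ⊕ z) ⊕ ¬(x ⊕ z)) ⊕ ((z ⇒ x) ⊕ y) = min(1, 1.00 + 0.42) = min(1, 1.42) = 1.00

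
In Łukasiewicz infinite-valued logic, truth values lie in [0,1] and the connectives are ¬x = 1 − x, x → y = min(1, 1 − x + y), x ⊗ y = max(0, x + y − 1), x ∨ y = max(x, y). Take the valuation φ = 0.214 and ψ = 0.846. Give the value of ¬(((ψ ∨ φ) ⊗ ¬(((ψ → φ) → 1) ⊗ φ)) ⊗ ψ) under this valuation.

0.522

ψ ∨ φ = max(0.846, 0.214) = 0.846
ψ → φ = min(1, 1 − 0.846 + 0.214) = min(1, 0.368) = 0.368
(ψ → φ) → 1 = min(1, 1 − 0.368 + 1.000) = min(1, 1.632) = 1.000
((ψ → φ) → 1) ⊗ φ = max(0, 1.000 + 0.214 − 1) = max(0, 0.214) = 0.214
¬(((ψ → φ) → 1) ⊗ φ) = 1 − 0.214 = 0.786
(ψ ∨ φ) ⊗ ¬(((ψ → φ) → 1) ⊗ φ) = max(0, 0.846 + 0.786 − 1) = max(0, 0.632) = 0.632
((ψ ∨ φ) ⊗ ¬(((ψ → φ) → 1) ⊗ φ)) ⊗ ψ = max(0, 0.632 + 0.846 − 1) = max(0, 0.478) = 0.478
¬(((ψ ∨ φ) ⊗ ¬(((ψ → φ) → 1) ⊗ φ)) ⊗ ψ) = 1 − 0.478 = 0.522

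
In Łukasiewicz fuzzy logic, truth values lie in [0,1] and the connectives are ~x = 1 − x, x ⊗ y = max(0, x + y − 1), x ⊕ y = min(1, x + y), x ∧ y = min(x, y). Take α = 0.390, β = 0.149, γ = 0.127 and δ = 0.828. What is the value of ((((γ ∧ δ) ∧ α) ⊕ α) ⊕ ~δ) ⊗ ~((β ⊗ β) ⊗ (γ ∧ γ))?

γ ∧ δ = min(0.127, 0.828) = 0.127
(γ ∧ δ) ∧ α = min(0.127, 0.390) = 0.127
((γ ∧ δ) ∧ α) ⊕ α = min(1, 0.127 + 0.390) = min(1, 0.517) = 0.517
~δ = 1 − 0.828 = 0.172
(((γ ∧ δ) ∧ α) ⊕ α) ⊕ ~δ = min(1, 0.517 + 0.172) = min(1, 0.689) = 0.689
β ⊗ β = max(0, 0.149 + 0.149 − 1) = max(0, -0.702) = 0.000
γ ∧ γ = min(0.127, 0.127) = 0.127
(β ⊗ β) ⊗ (γ ∧ γ) = max(0, 0.000 + 0.127 − 1) = max(0, -0.873) = 0.000
~((β ⊗ β) ⊗ (γ ∧ γ)) = 1 − 0.000 = 1.000
((((γ ∧ δ) ∧ α) ⊕ α) ⊕ ~δ) ⊗ ~((β ⊗ β) ⊗ (γ ∧ γ)) = max(0, 0.689 + 1.000 − 1) = max(0, 0.689) = 0.689

0.689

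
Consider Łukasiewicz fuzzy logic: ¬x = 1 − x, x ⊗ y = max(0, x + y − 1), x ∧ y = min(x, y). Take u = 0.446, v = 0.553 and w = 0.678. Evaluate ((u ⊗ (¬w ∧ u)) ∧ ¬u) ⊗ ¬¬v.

¬w = 1 − 0.678 = 0.322
¬w ∧ u = min(0.322, 0.446) = 0.322
u ⊗ (¬w ∧ u) = max(0, 0.446 + 0.322 − 1) = max(0, -0.232) = 0.000
¬u = 1 − 0.446 = 0.554
(u ⊗ (¬w ∧ u)) ∧ ¬u = min(0.000, 0.554) = 0.000
¬v = 1 − 0.553 = 0.447
¬¬v = 1 − 0.447 = 0.553
((u ⊗ (¬w ∧ u)) ∧ ¬u) ⊗ ¬¬v = max(0, 0.000 + 0.553 − 1) = max(0, -0.447) = 0.000

0.000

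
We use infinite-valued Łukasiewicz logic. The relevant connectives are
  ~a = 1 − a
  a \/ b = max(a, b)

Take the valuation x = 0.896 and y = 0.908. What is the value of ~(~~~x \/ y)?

0.092

~x = 1 − 0.896 = 0.104
~~x = 1 − 0.104 = 0.896
~~~x = 1 − 0.896 = 0.104
~~~x \/ y = max(0.104, 0.908) = 0.908
~(~~~x \/ y) = 1 − 0.908 = 0.092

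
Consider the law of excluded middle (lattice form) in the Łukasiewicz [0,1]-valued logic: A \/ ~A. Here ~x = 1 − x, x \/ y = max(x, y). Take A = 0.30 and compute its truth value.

0.70

~A = 1 − 0.30 = 0.70
A \/ ~A = max(0.30, 0.70) = 0.70
(The value 0.70 < 1 shows this instance is not satisfied; not a Ł∞-tautology — its value is max(a, 1−a).)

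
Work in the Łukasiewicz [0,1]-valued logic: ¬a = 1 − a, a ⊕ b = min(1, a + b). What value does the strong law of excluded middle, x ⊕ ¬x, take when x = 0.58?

¬x = 1 − 0.58 = 0.42
x ⊕ ¬x = min(1, 0.58 + 0.42) = min(1, 1.00) = 1.00
(As expected: always 1 in Ł∞ since a ⊕ (1−a) = 1.)

1.00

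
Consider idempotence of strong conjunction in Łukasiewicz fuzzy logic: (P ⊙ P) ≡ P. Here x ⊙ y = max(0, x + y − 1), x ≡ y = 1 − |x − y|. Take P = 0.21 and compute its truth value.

0.79

P ⊙ P = max(0, 0.21 + 0.21 − 1) = max(0, -0.58) = 0.00
(P ⊙ P) ≡ P = 1 − |0.00 − 0.21| = 1 − 0.21 = 0.79
(The value 0.79 < 1 shows this instance is not satisfied; fails in Ł∞ since a ⊗ a = max(0, 2a−1) ≠ a in general.)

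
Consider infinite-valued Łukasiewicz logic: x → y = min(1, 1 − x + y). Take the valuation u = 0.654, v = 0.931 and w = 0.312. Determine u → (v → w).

0.727

v → w = min(1, 1 − 0.931 + 0.312) = min(1, 0.381) = 0.381
u → (v → w) = min(1, 1 − 0.654 + 0.381) = min(1, 0.727) = 0.727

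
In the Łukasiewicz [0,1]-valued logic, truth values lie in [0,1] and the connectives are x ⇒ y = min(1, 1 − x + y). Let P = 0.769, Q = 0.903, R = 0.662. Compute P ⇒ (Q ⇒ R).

0.990

Q ⇒ R = min(1, 1 − 0.903 + 0.662) = min(1, 0.759) = 0.759
P ⇒ (Q ⇒ R) = min(1, 1 − 0.769 + 0.759) = min(1, 0.990) = 0.990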